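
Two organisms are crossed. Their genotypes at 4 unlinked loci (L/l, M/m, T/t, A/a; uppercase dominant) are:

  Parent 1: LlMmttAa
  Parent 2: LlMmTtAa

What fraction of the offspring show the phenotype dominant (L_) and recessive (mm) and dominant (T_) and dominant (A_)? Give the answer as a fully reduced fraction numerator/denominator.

LlMmttAa gametes: LMtA×2, LMta×2, LmtA×2, Lmta×2, lMtA×2, lMta×2, lmtA×2, lmta×2
LlMmTtAa gametes: LMTA×1, LMTa×1, LMtA×1, LMta×1, LmTA×1, LmTa×1, LmtA×1, Lmta×1, lMTA×1, lMTa×1, lMtA×1, lMta×1, lmTA×1, lmTa×1, lmtA×1, lmta×1
LlMmttAa×LlMmTtAa grid (16·16=256): LLMMTtAA=2 LLMMTtAa=4 LLMMTtaa=2 LLMMttAA=2 LLMMttAa=4 LLMMttaa=2 LLMmTtAA=4 LLMmTtAa=8 LLMmTtaa=4 LLMmttAA=4 LLMmttAa=8 LLMmttaa=4 LLmmTtAA=2 LLmmTtAa=4 LLmmTtaa=2 LLmmttAA=2 LLmmttAa=4 LLmmttaa=2 LlMMTtAA=4 LlMMTtAa=8 LlMMTtaa=4 LlMMttAA=4 LlMMttAa=8 LlMMttaa=4 LlMmTtAA=8 LlMmTtAa=16 LlMmTtaa=8 LlMmttAA=8 LlMmttAa=16 LlMmttaa=8 LlmmTtAA=4 LlmmTtAa=8 LlmmTtaa=4 LlmmttAA=4 LlmmttAa=8 Llmmttaa=4 llMMTtAA=2 llMMTtAa=4 llMMTtaa=2 llMMttAA=2 llMMttAa=4 llMMttaa=2 llMmTtAA=4 llMmTtAa=8 llMmTtaa=4 llMmttAA=4 llMmttAa=8 llMmttaa=4 llmmTtAA=2 llmmTtAa=4 llmmTtaa=2 llmmttAA=2 llmmttAa=4 llmmttaa=2
L_ mm T_ A_ hits 18/256; gcd=2; 18÷2/256÷2 = 9/128

P(L_ mm T_ A_) = 9/128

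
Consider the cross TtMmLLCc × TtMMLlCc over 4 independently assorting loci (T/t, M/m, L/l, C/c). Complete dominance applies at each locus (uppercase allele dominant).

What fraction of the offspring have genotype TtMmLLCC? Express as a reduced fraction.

TtMmLLCc gametes: TMLC×2, TMLc×2, TmLC×2, TmLc×2, tMLC×2, tMLc×2, tmLC×2, tmLc×2
TtMMLlCc gametes: TMLC×2, TMLc×2, TMlC×2, TMlc×2, tMLC×2, tMLc×2, tMlC×2, tMlc×2
TtMmLLCc×TtMMLlCc grid (16·16=256): TTMMLLCC=4 TTMMLLCc=8 TTMMLLcc=4 TTMMLlCC=4 TTMMLlCc=8 TTMMLlcc=4 TTMmLLCC=4 TTMmLLCc=8 TTMmLLcc=4 TTMmLlCC=4 TTMmLlCc=8 TTMmLlcc=4 TtMMLLCC=8 TtMMLLCc=16 TtMMLLcc=8 TtMMLlCC=8 TtMMLlCc=16 TtMMLlcc=8 TtMmLLCC=8 TtMmLLCc=16 TtMmLLcc=8 TtMmLlCC=8 TtMmLlCc=16 TtMmLlcc=8 ttMMLLCC=4 ttMMLLCc=8 ttMMLLcc=4 ttMMLlCC=4 ttMMLlCc=8 ttMMLlcc=4 ttMmLLCC=4 ttMmLLCc=8 ttMmLLcc=4 ttMmLlCC=4 ttMmLlCc=8 ttMmLlcc=4
TtMmLLCC hits 8/256; gcd=8; 8÷8/256÷8 = 1/32

P(TtMmLLCC) = 1/32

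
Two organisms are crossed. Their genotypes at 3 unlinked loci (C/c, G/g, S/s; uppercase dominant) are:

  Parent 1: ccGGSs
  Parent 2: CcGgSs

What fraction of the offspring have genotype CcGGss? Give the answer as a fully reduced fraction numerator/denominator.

ccGGSs gametes: cGS×4, cGs×4
CcGgSs gametes: CGS×1, CGs×1, CgS×1, Cgs×1, cGS×1, cGs×1, cgS×1, cgs×1
ccGGSs×CcGgSs grid (8·8=64): CcGGSS=4 CcGGSs=8 CcGGss=4 CcGgSS=4 CcGgSs=8 CcGgss=4 ccGGSS=4 ccGGSs=8 ccGGss=4 ccGgSS=4 ccGgSs=8 ccGgss=4
CcGGss hits 4/64; gcd=4; 4÷4/64÷4 = 1/16

P(CcGGss) = 1/16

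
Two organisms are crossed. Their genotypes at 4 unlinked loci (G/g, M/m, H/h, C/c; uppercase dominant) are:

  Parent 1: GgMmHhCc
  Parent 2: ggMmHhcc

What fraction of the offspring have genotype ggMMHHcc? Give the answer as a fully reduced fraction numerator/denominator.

P(ggMMHHcc) = 1/64

GgMmHhCc gametes: GMHC×1, GMHc×1, GMhC×1, GMhc×1, GmHC×1, GmHc×1, GmhC×1, Gmhc×1, gMHC×1, gMHc×1, gMhC×1, gMhc×1, gmHC×1, gmHc×1, gmhC×1, gmhc×1
ggMmHhcc gametes: gMHc×4, gMhc×4, gmHc×4, gmhc×4
GgMmHhCc×ggMmHhcc grid (16·16=256): GgMMHHCc=4 GgMMHHcc=4 GgMMHhCc=8 GgMMHhcc=8 GgMMhhCc=4 GgMMhhcc=4 GgMmHHCc=8 GgMmHHcc=8 GgMmHhCc=16 GgMmHhcc=16 GgMmhhCc=8 GgMmhhcc=8 GgmmHHCc=4 GgmmHHcc=4 GgmmHhCc=8 GgmmHhcc=8 GgmmhhCc=4 Ggmmhhcc=4 ggMMHHCc=4 ggMMHHcc=4 ggMMHhCc=8 ggMMHhcc=8 ggMMhhCc=4 ggMMhhcc=4 ggMmHHCc=8 ggMmHHcc=8 ggMmHhCc=16 ggMmHhcc=16 ggMmhhCc=8 ggMmhhcc=8 ggmmHHCc=4 ggmmHHcc=4 ggmmHhCc=8 ggmmHhcc=8 ggmmhhCc=4 ggmmhhcc=4
ggMMHHcc hits 4/256; gcd=4; 4÷4/256÷4 = 1/64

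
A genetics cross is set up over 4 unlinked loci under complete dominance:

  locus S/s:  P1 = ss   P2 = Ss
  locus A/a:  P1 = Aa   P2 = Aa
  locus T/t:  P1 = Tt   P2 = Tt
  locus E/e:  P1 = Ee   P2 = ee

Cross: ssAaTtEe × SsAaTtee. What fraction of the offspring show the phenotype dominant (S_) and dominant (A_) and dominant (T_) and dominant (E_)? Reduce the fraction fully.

P(S_ A_ T_ E_) = 9/64

ssAaTtEe gametes: sATE×2, sATe×2, sAtE×2, sAte×2, saTE×2, saTe×2, satE×2, sate×2
SsAaTtee gametes: SATe×2, SAte×2, SaTe×2, Sate×2, sATe×2, sAte×2, saTe×2, sate×2
ssAaTtEe×SsAaTtee grid (16·16=256): SsAATTEe=4 SsAATTee=4 SsAATtEe=8 SsAATtee=8 SsAAttEe=4 SsAAttee=4 SsAaTTEe=8 SsAaTTee=8 SsAaTtEe=16 SsAaTtee=16 SsAattEe=8 SsAattee=8 SsaaTTEe=4 SsaaTTee=4 SsaaTtEe=8 SsaaTtee=8 SsaattEe=4 Ssaattee=4 ssAATTEe=4 ssAATTee=4 ssAATtEe=8 ssAATtee=8 ssAAttEe=4 ssAAttee=4 ssAaTTEe=8 ssAaTTee=8 ssAaTtEe=16 ssAaTtee=16 ssAattEe=8 ssAattee=8 ssaaTTEe=4 ssaaTTee=4 ssaaTtEe=8 ssaaTtee=8 ssaattEe=4 ssaattee=4
S_ A_ T_ E_ hits 36/256; gcd=4; 36÷4/256÷4 = 9/64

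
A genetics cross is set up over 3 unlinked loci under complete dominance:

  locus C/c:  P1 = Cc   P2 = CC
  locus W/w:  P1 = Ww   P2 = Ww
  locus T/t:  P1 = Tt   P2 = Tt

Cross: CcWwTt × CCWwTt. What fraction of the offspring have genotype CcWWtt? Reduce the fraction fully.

CcWwTt gametes: CWT×1, CWt×1, CwT×1, Cwt×1, cWT×1, cWt×1, cwT×1, cwt×1
CCWwTt gametes: CWT×2, CWt×2, CwT×2, Cwt×2
CcWwTt×CCWwTt grid (8·8=64): CCWWTT=2 CCWWTt=4 CCWWtt=2 CCWwTT=4 CCWwTt=8 CCWwtt=4 CCwwTT=2 CCwwTt=4 CCwwtt=2 CcWWTT=2 CcWWTt=4 CcWWtt=2 CcWwTT=4 CcWwTt=8 CcWwtt=4 CcwwTT=2 CcwwTt=4 Ccwwtt=2
CcWWtt hits 2/64; gcd=2; 2÷2/64÷2 = 1/32

P(CcWWtt) = 1/32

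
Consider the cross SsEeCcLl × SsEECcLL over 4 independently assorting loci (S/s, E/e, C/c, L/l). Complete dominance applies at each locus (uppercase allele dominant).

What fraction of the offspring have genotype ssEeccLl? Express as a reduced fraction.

P(ssEeccLl) = 1/64

SsEeCcLl gametes: SECL×1, SECl×1, SEcL×1, SEcl×1, SeCL×1, SeCl×1, SecL×1, Secl×1, sECL×1, sECl×1, sEcL×1, sEcl×1, seCL×1, seCl×1, secL×1, secl×1
SsEECcLL gametes: SECL×4, SEcL×4, sECL×4, sEcL×4
SsEeCcLl×SsEECcLL grid (16·16=256): SSEECCLL=4 SSEECCLl=4 SSEECcLL=8 SSEECcLl=8 SSEEccLL=4 SSEEccLl=4 SSEeCCLL=4 SSEeCCLl=4 SSEeCcLL=8 SSEeCcLl=8 SSEeccLL=4 SSEeccLl=4 SsEECCLL=8 SsEECCLl=8 SsEECcLL=16 SsEECcLl=16 SsEEccLL=8 SsEEccLl=8 SsEeCCLL=8 SsEeCCLl=8 SsEeCcLL=16 SsEeCcLl=16 SsEeccLL=8 SsEeccLl=8 ssEECCLL=4 ssEECCLl=4 ssEECcLL=8 ssEECcLl=8 ssEEccLL=4 ssEEccLl=4 ssEeCCLL=4 ssEeCCLl=4 ssEeCcLL=8 ssEeCcLl=8 ssEeccLL=4 ssEeccLl=4
ssEeccLl hits 4/256; gcd=4; 4÷4/256÷4 = 1/64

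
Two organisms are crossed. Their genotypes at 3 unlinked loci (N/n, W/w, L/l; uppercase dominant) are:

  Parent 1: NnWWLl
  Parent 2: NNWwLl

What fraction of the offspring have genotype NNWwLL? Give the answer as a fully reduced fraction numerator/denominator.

NnWWLl gametes: NWL×2, NWl×2, nWL×2, nWl×2
NNWwLl gametes: NWL×2, NWl×2, NwL×2, Nwl×2
NnWWLl×NNWwLl grid (8·8=64): NNWWLL=4 NNWWLl=8 NNWWll=4 NNWwLL=4 NNWwLl=8 NNWwll=4 NnWWLL=4 NnWWLl=8 NnWWll=4 NnWwLL=4 NnWwLl=8 NnWwll=4
NNWwLL hits 4/64; gcd=4; 4÷4/64÷4 = 1/16

P(NNWwLL) = 1/16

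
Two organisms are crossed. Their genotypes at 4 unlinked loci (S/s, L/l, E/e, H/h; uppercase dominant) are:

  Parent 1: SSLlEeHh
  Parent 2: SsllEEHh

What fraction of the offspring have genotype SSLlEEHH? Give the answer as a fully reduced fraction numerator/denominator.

P(SSLlEEHH) = 1/32

SSLlEeHh gametes: SLEH×2, SLEh×2, SLeH×2, SLeh×2, SlEH×2, SlEh×2, SleH×2, Sleh×2
SsllEEHh gametes: SlEH×4, SlEh×4, slEH×4, slEh×4
SSLlEeHh×SsllEEHh grid (16·16=256): SSLlEEHH=8 SSLlEEHh=16 SSLlEEhh=8 SSLlEeHH=8 SSLlEeHh=16 SSLlEehh=8 SSllEEHH=8 SSllEEHh=16 SSllEEhh=8 SSllEeHH=8 SSllEeHh=16 SSllEehh=8 SsLlEEHH=8 SsLlEEHh=16 SsLlEEhh=8 SsLlEeHH=8 SsLlEeHh=16 SsLlEehh=8 SsllEEHH=8 SsllEEHh=16 SsllEEhh=8 SsllEeHH=8 SsllEeHh=16 SsllEehh=8
SSLlEEHH hits 8/256; gcd=8; 8÷8/256÷8 = 1/32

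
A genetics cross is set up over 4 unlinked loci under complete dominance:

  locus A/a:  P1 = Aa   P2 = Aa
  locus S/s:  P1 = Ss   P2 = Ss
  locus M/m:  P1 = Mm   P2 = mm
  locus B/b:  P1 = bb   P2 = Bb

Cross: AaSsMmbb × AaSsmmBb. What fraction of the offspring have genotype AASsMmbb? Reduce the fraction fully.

AaSsMmbb gametes: ASMb×2, ASmb×2, AsMb×2, Asmb×2, aSMb×2, aSmb×2, asMb×2, asmb×2
AaSsmmBb gametes: ASmB×2, ASmb×2, AsmB×2, Asmb×2, aSmB×2, aSmb×2, asmB×2, asmb×2
AaSsMmbb×AaSsmmBb grid (16·16=256): AASSMmBb=4 AASSMmbb=4 AASSmmBb=4 AASSmmbb=4 AASsMmBb=8 AASsMmbb=8 AASsmmBb=8 AASsmmbb=8 AAssMmBb=4 AAssMmbb=4 AAssmmBb=4 AAssmmbb=4 AaSSMmBb=8 AaSSMmbb=8 AaSSmmBb=8 AaSSmmbb=8 AaSsMmBb=16 AaSsMmbb=16 AaSsmmBb=16 AaSsmmbb=16 AassMmBb=8 AassMmbb=8 AassmmBb=8 Aassmmbb=8 aaSSMmBb=4 aaSSMmbb=4 aaSSmmBb=4 aaSSmmbb=4 aaSsMmBb=8 aaSsMmbb=8 aaSsmmBb=8 aaSsmmbb=8 aassMmBb=4 aassMmbb=4 aassmmBb=4 aassmmbb=4
AASsMmbb hits 8/256; gcd=8; 8÷8/256÷8 = 1/32

P(AASsMmbb) = 1/32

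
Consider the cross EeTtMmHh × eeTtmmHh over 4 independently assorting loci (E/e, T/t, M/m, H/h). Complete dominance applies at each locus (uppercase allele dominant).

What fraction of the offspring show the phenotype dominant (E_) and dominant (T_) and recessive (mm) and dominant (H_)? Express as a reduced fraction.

P(E_ T_ mm H_) = 9/64

EeTtMmHh gametes: ETMH×1, ETMh×1, ETmH×1, ETmh×1, EtMH×1, EtMh×1, EtmH×1, Etmh×1, eTMH×1, eTMh×1, eTmH×1, eTmh×1, etMH×1, etMh×1, etmH×1, etmh×1
eeTtmmHh gametes: eTmH×4, eTmh×4, etmH×4, etmh×4
EeTtMmHh×eeTtmmHh grid (16·16=256): EeTTMmHH=4 EeTTMmHh=8 EeTTMmhh=4 EeTTmmHH=4 EeTTmmHh=8 EeTTmmhh=4 EeTtMmHH=8 EeTtMmHh=16 EeTtMmhh=8 EeTtmmHH=8 EeTtmmHh=16 EeTtmmhh=8 EettMmHH=4 EettMmHh=8 EettMmhh=4 EettmmHH=4 EettmmHh=8 Eettmmhh=4 eeTTMmHH=4 eeTTMmHh=8 eeTTMmhh=4 eeTTmmHH=4 eeTTmmHh=8 eeTTmmhh=4 eeTtMmHH=8 eeTtMmHh=16 eeTtMmhh=8 eeTtmmHH=8 eeTtmmHh=16 eeTtmmhh=8 eettMmHH=4 eettMmHh=8 eettMmhh=4 eettmmHH=4 eettmmHh=8 eettmmhh=4
E_ T_ mm H_ hits 36/256; gcd=4; 36÷4/256÷4 = 9/64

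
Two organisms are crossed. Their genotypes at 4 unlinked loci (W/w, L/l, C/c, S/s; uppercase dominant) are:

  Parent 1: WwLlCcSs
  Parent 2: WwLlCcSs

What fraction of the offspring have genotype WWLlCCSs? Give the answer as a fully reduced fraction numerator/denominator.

WwLlCcSs gametes: WLCS×1, WLCs×1, WLcS×1, WLcs×1, WlCS×1, WlCs×1, WlcS×1, Wlcs×1, wLCS×1, wLCs×1, wLcS×1, wLcs×1, wlCS×1, wlCs×1, wlcS×1, wlcs×1
WwLlCcSs gametes: WLCS×1, WLCs×1, WLcS×1, WLcs×1, WlCS×1, WlCs×1, WlcS×1, Wlcs×1, wLCS×1, wLCs×1, wLcS×1, wLcs×1, wlCS×1, wlCs×1, wlcS×1, wlcs×1
WwLlCcSs×WwLlCcSs grid (16·16=256): WWLLCCSS=1 WWLLCCSs=2 WWLLCCss=1 WWLLCcSS=2 WWLLCcSs=4 WWLLCcss=2 WWLLccSS=1 WWLLccSs=2 WWLLccss=1 WWLlCCSS=2 WWLlCCSs=4 WWLlCCss=2 WWLlCcSS=4 WWLlCcSs=8 WWLlCcss=4 WWLlccSS=2 WWLlccSs=4 WWLlccss=2 WWllCCSS=1 WWllCCSs=2 WWllCCss=1 WWllCcSS=2 WWllCcSs=4 WWllCcss=2 WWllccSS=1 WWllccSs=2 WWllccss=1 WwLLCCSS=2 WwLLCCSs=4 WwLLCCss=2 WwLLCcSS=4 WwLLCcSs=8 WwLLCcss=4 WwLLccSS=2 WwLLccSs=4 WwLLccss=2 WwLlCCSS=4 WwLlCCSs=8 WwLlCCss=4 WwLlCcSS=8 WwLlCcSs=16 WwLlCcss=8 WwLlccSS=4 WwLlccSs=8 WwLlccss=4 WwllCCSS=2 WwllCCSs=4 WwllCCss=2 WwllCcSS=4 WwllCcSs=8 WwllCcss=4 WwllccSS=2 WwllccSs=4 Wwllccss=2 wwLLCCSS=1 wwLLCCSs=2 wwLLCCss=1 wwLLCcSS=2 wwLLCcSs=4 wwLLCcss=2 wwLLccSS=1 wwLLccSs=2 wwLLccss=1 wwLlCCSS=2 wwLlCCSs=4 wwLlCCss=2 wwLlCcSS=4 wwLlCcSs=8 wwLlCcss=4 wwLlccSS=2 wwLlccSs=4 wwLlccss=2 wwllCCSS=1 wwllCCSs=2 wwllCCss=1 wwllCcSS=2 wwllCcSs=4 wwllCcss=2 wwllccSS=1 wwllccSs=2 wwllccss=1
WWLlCCSs hits 4/256; gcd=4; 4÷4/256÷4 = 1/64

P(WWLlCCSs) = 1/64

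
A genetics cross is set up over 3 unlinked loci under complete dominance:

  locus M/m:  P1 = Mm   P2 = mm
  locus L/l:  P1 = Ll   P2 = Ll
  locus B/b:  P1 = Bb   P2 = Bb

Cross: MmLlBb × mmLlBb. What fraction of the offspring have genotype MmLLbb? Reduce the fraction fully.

MmLlBb gametes: MLB×1, MLb×1, MlB×1, Mlb×1, mLB×1, mLb×1, mlB×1, mlb×1
mmLlBb gametes: mLB×2, mLb×2, mlB×2, mlb×2
MmLlBb×mmLlBb grid (8·8=64): MmLLBB=2 MmLLBb=4 MmLLbb=2 MmLlBB=4 MmLlBb=8 MmLlbb=4 MmllBB=2 MmllBb=4 Mmllbb=2 mmLLBB=2 mmLLBb=4 mmLLbb=2 mmLlBB=4 mmLlBb=8 mmLlbb=4 mmllBB=2 mmllBb=4 mmllbb=2
MmLLbb hits 2/64; gcd=2; 2÷2/64÷2 = 1/32

P(MmLLbb) = 1/32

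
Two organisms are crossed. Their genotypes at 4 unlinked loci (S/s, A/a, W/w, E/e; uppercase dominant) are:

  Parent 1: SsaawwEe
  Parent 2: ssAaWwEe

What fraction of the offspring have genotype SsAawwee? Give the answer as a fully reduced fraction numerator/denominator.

SsaawwEe gametes: SawE×4, Sawe×4, sawE×4, sawe×4
ssAaWwEe gametes: sAWE×2, sAWe×2, sAwE×2, sAwe×2, saWE×2, saWe×2, sawE×2, sawe×2
SsaawwEe×ssAaWwEe grid (16·16=256): SsAaWwEE=8 SsAaWwEe=16 SsAaWwee=8 SsAawwEE=8 SsAawwEe=16 SsAawwee=8 SsaaWwEE=8 SsaaWwEe=16 SsaaWwee=8 SsaawwEE=8 SsaawwEe=16 Ssaawwee=8 ssAaWwEE=8 ssAaWwEe=16 ssAaWwee=8 ssAawwEE=8 ssAawwEe=16 ssAawwee=8 ssaaWwEE=8 ssaaWwEe=16 ssaaWwee=8 ssaawwEE=8 ssaawwEe=16 ssaawwee=8
SsAawwee hits 8/256; gcd=8; 8÷8/256÷8 = 1/32

P(SsAawwee) = 1/32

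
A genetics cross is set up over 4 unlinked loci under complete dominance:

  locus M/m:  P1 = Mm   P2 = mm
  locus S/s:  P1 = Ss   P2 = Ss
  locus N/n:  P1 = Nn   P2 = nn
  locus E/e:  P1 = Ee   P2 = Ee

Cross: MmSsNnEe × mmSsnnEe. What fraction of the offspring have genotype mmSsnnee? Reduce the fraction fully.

MmSsNnEe gametes: MSNE×1, MSNe×1, MSnE×1, MSne×1, MsNE×1, MsNe×1, MsnE×1, Msne×1, mSNE×1, mSNe×1, mSnE×1, mSne×1, msNE×1, msNe×1, msnE×1, msne×1
mmSsnnEe gametes: mSnE×4, mSne×4, msnE×4, msne×4
MmSsNnEe×mmSsnnEe grid (16·16=256): MmSSNnEE=4 MmSSNnEe=8 MmSSNnee=4 MmSSnnEE=4 MmSSnnEe=8 MmSSnnee=4 MmSsNnEE=8 MmSsNnEe=16 MmSsNnee=8 MmSsnnEE=8 MmSsnnEe=16 MmSsnnee=8 MmssNnEE=4 MmssNnEe=8 MmssNnee=4 MmssnnEE=4 MmssnnEe=8 Mmssnnee=4 mmSSNnEE=4 mmSSNnEe=8 mmSSNnee=4 mmSSnnEE=4 mmSSnnEe=8 mmSSnnee=4 mmSsNnEE=8 mmSsNnEe=16 mmSsNnee=8 mmSsnnEE=8 mmSsnnEe=16 mmSsnnee=8 mmssNnEE=4 mmssNnEe=8 mmssNnee=4 mmssnnEE=4 mmssnnEe=8 mmssnnee=4
mmSsnnee hits 8/256; gcd=8; 8÷8/256÷8 = 1/32

P(mmSsnnee) = 1/32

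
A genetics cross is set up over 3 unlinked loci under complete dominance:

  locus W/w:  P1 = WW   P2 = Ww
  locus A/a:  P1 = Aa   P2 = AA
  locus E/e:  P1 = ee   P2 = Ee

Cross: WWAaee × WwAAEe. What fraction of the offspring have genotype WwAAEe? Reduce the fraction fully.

WWAaee gametes: WAe×4, Wae×4
WwAAEe gametes: WAE×2, WAe×2, wAE×2, wAe×2
WWAaee×WwAAEe grid (8·8=64): WWAAEe=8 WWAAee=8 WWAaEe=8 WWAaee=8 WwAAEe=8 WwAAee=8 WwAaEe=8 WwAaee=8
WwAAEe hits 8/64; gcd=8; 8÷8/64÷8 = 1/8

P(WwAAEe) = 1/8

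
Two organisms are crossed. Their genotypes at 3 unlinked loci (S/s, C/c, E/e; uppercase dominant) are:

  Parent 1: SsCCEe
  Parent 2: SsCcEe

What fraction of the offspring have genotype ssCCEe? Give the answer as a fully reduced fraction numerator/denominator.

P(ssCCEe) = 1/16

SsCCEe gametes: SCE×2, SCe×2, sCE×2, sCe×2
SsCcEe gametes: SCE×1, SCe×1, ScE×1, Sce×1, sCE×1, sCe×1, scE×1, sce×1
SsCCEe×SsCcEe grid (8·8=64): SSCCEE=2 SSCCEe=4 SSCCee=2 SSCcEE=2 SSCcEe=4 SSCcee=2 SsCCEE=4 SsCCEe=8 SsCCee=4 SsCcEE=4 SsCcEe=8 SsCcee=4 ssCCEE=2 ssCCEe=4 ssCCee=2 ssCcEE=2 ssCcEe=4 ssCcee=2
ssCCEe hits 4/64; gcd=4; 4÷4/64÷4 = 1/16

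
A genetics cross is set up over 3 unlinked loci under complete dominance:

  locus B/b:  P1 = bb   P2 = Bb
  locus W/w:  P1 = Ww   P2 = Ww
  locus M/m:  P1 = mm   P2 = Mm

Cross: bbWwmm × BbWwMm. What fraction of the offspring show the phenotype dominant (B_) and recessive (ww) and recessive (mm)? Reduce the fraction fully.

bbWwmm gametes: bWm×4, bwm×4
BbWwMm gametes: BWM×1, BWm×1, BwM×1, Bwm×1, bWM×1, bWm×1, bwM×1, bwm×1
bbWwmm×BbWwMm grid (8·8=64): BbWWMm=4 BbWWmm=4 BbWwMm=8 BbWwmm=8 BbwwMm=4 Bbwwmm=4 bbWWMm=4 bbWWmm=4 bbWwMm=8 bbWwmm=8 bbwwMm=4 bbwwmm=4
B_ ww mm hits 4/64; gcd=4; 4÷4/64÷4 = 1/16

P(B_ ww mm) = 1/16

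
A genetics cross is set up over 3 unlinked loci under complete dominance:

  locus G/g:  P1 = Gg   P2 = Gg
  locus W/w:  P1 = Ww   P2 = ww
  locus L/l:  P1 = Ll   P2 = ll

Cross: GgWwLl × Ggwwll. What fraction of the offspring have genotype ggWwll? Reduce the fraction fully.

GgWwLl gametes: GWL×1, GWl×1, GwL×1, Gwl×1, gWL×1, gWl×1, gwL×1, gwl×1
Ggwwll gametes: Gwl×4, gwl×4
GgWwLl×Ggwwll grid (8·8=64): GGWwLl=4 GGWwll=4 GGwwLl=4 GGwwll=4 GgWwLl=8 GgWwll=8 GgwwLl=8 Ggwwll=8 ggWwLl=4 ggWwll=4 ggwwLl=4 ggwwll=4
ggWwll hits 4/64; gcd=4; 4÷4/64÷4 = 1/16

P(ggWwll) = 1/16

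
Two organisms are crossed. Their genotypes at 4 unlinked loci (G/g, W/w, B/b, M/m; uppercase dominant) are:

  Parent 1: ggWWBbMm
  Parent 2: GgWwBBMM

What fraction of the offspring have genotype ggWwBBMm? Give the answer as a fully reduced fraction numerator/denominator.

P(ggWwBBMm) = 1/16

ggWWBbMm gametes: gWBM×4, gWBm×4, gWbM×4, gWbm×4
GgWwBBMM gametes: GWBM×4, GwBM×4, gWBM×4, gwBM×4
ggWWBbMm×GgWwBBMM grid (16·16=256): GgWWBBMM=16 GgWWBBMm=16 GgWWBbMM=16 GgWWBbMm=16 GgWwBBMM=16 GgWwBBMm=16 GgWwBbMM=16 GgWwBbMm=16 ggWWBBMM=16 ggWWBBMm=16 ggWWBbMM=16 ggWWBbMm=16 ggWwBBMM=16 ggWwBBMm=16 ggWwBbMM=16 ggWwBbMm=16
ggWwBBMm hits 16/256; gcd=16; 16÷16/256÷16 = 1/16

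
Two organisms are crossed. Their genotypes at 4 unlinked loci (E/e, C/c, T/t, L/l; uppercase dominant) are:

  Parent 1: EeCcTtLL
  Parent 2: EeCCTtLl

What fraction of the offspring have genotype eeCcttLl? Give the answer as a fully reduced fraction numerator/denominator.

EeCcTtLL gametes: ECTL×2, ECtL×2, EcTL×2, EctL×2, eCTL×2, eCtL×2, ecTL×2, ectL×2
EeCCTtLl gametes: ECTL×2, ECTl×2, ECtL×2, ECtl×2, eCTL×2, eCTl×2, eCtL×2, eCtl×2
EeCcTtLL×EeCCTtLl grid (16·16=256): EECCTTLL=4 EECCTTLl=4 EECCTtLL=8 EECCTtLl=8 EECCttLL=4 EECCttLl=4 EECcTTLL=4 EECcTTLl=4 EECcTtLL=8 EECcTtLl=8 EECcttLL=4 EECcttLl=4 EeCCTTLL=8 EeCCTTLl=8 EeCCTtLL=16 EeCCTtLl=16 EeCCttLL=8 EeCCttLl=8 EeCcTTLL=8 EeCcTTLl=8 EeCcTtLL=16 EeCcTtLl=16 EeCcttLL=8 EeCcttLl=8 eeCCTTLL=4 eeCCTTLl=4 eeCCTtLL=8 eeCCTtLl=8 eeCCttLL=4 eeCCttLl=4 eeCcTTLL=4 eeCcTTLl=4 eeCcTtLL=8 eeCcTtLl=8 eeCcttLL=4 eeCcttLl=4
eeCcttLl hits 4/256; gcd=4; 4÷4/256÷4 = 1/64

P(eeCcttLl) = 1/64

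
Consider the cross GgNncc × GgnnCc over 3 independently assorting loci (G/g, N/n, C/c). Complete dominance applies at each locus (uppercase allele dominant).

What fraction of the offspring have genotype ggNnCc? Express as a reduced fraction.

GgNncc gametes: GNc×2, Gnc×2, gNc×2, gnc×2
GgnnCc gametes: GnC×2, Gnc×2, gnC×2, gnc×2
GgNncc×GgnnCc grid (8·8=64): GGNnCc=4 GGNncc=4 GGnnCc=4 GGnncc=4 GgNnCc=8 GgNncc=8 GgnnCc=8 Ggnncc=8 ggNnCc=4 ggNncc=4 ggnnCc=4 ggnncc=4
ggNnCc hits 4/64; gcd=4; 4÷4/64÷4 = 1/16

P(ggNnCc) = 1/16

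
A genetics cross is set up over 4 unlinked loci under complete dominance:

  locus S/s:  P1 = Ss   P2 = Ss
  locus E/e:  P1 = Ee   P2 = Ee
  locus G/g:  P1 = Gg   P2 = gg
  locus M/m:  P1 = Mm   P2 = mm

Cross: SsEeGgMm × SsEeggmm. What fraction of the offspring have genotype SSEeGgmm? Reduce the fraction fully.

SsEeGgMm gametes: SEGM×1, SEGm×1, SEgM×1, SEgm×1, SeGM×1, SeGm×1, SegM×1, Segm×1, sEGM×1, sEGm×1, sEgM×1, sEgm×1, seGM×1, seGm×1, segM×1, segm×1
SsEeggmm gametes: SEgm×4, Segm×4, sEgm×4, segm×4
SsEeGgMm×SsEeggmm grid (16·16=256): SSEEGgMm=4 SSEEGgmm=4 SSEEggMm=4 SSEEggmm=4 SSEeGgMm=8 SSEeGgmm=8 SSEeggMm=8 SSEeggmm=8 SSeeGgMm=4 SSeeGgmm=4 SSeeggMm=4 SSeeggmm=4 SsEEGgMm=8 SsEEGgmm=8 SsEEggMm=8 SsEEggmm=8 SsEeGgMm=16 SsEeGgmm=16 SsEeggMm=16 SsEeggmm=16 SseeGgMm=8 SseeGgmm=8 SseeggMm=8 Sseeggmm=8 ssEEGgMm=4 ssEEGgmm=4 ssEEggMm=4 ssEEggmm=4 ssEeGgMm=8 ssEeGgmm=8 ssEeggMm=8 ssEeggmm=8 sseeGgMm=4 sseeGgmm=4 sseeggMm=4 sseeggmm=4
SSEeGgmm hits 8/256; gcd=8; 8÷8/256÷8 = 1/32

P(SSEeGgmm) = 1/32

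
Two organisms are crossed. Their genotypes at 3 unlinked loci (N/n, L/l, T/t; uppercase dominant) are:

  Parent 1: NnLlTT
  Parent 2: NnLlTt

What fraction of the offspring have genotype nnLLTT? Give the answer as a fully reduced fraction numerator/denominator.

NnLlTT gametes: NLT×2, NlT×2, nLT×2, nlT×2
NnLlTt gametes: NLT×1, NLt×1, NlT×1, Nlt×1, nLT×1, nLt×1, nlT×1, nlt×1
NnLlTT×NnLlTt grid (8·8=64): NNLLTT=2 NNLLTt=2 NNLlTT=4 NNLlTt=4 NNllTT=2 NNllTt=2 NnLLTT=4 NnLLTt=4 NnLlTT=8 NnLlTt=8 NnllTT=4 NnllTt=4 nnLLTT=2 nnLLTt=2 nnLlTT=4 nnLlTt=4 nnllTT=2 nnllTt=2
nnLLTT hits 2/64; gcd=2; 2÷2/64÷2 = 1/32

P(nnLLTT) = 1/32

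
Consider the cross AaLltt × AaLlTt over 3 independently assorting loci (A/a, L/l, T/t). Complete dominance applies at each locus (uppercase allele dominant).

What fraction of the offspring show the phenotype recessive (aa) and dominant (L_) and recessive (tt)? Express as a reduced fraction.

AaLltt gametes: ALt×2, Alt×2, aLt×2, alt×2
AaLlTt gametes: ALT×1, ALt×1, AlT×1, Alt×1, aLT×1, aLt×1, alT×1, alt×1
AaLltt×AaLlTt grid (8·8=64): AALLTt=2 AALLtt=2 AALlTt=4 AALltt=4 AAllTt=2 AAlltt=2 AaLLTt=4 AaLLtt=4 AaLlTt=8 AaLltt=8 AallTt=4 Aalltt=4 aaLLTt=2 aaLLtt=2 aaLlTt=4 aaLltt=4 aallTt=2 aalltt=2
aa L_ tt hits 6/64; gcd=2; 6÷2/64÷2 = 3/32

P(aa L_ tt) = 3/32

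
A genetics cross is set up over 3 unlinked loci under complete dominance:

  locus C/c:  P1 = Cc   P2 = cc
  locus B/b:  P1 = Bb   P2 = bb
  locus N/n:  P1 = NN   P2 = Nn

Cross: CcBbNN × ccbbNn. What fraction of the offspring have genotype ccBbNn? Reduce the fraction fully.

P(ccBbNn) = 1/8

CcBbNN gametes: CBN×2, CbN×2, cBN×2, cbN×2
ccbbNn gametes: cbN×4, cbn×4
CcBbNN×ccbbNn grid (8·8=64): CcBbNN=8 CcBbNn=8 CcbbNN=8 CcbbNn=8 ccBbNN=8 ccBbNn=8 ccbbNN=8 ccbbNn=8
ccBbNn hits 8/64; gcd=8; 8÷8/64÷8 = 1/8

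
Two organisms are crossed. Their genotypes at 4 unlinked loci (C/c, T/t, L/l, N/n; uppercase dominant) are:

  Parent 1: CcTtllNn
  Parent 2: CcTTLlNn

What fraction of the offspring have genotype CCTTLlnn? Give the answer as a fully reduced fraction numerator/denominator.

CcTtllNn gametes: CTlN×2, CTln×2, CtlN×2, Ctln×2, cTlN×2, cTln×2, ctlN×2, ctln×2
CcTTLlNn gametes: CTLN×2, CTLn×2, CTlN×2, CTln×2, cTLN×2, cTLn×2, cTlN×2, cTln×2
CcTtllNn×CcTTLlNn grid (16·16=256): CCTTLlNN=4 CCTTLlNn=8 CCTTLlnn=4 CCTTllNN=4 CCTTllNn=8 CCTTllnn=4 CCTtLlNN=4 CCTtLlNn=8 CCTtLlnn=4 CCTtllNN=4 CCTtllNn=8 CCTtllnn=4 CcTTLlNN=8 CcTTLlNn=16 CcTTLlnn=8 CcTTllNN=8 CcTTllNn=16 CcTTllnn=8 CcTtLlNN=8 CcTtLlNn=16 CcTtLlnn=8 CcTtllNN=8 CcTtllNn=16 CcTtllnn=8 ccTTLlNN=4 ccTTLlNn=8 ccTTLlnn=4 ccTTllNN=4 ccTTllNn=8 ccTTllnn=4 ccTtLlNN=4 ccTtLlNn=8 ccTtLlnn=4 ccTtllNN=4 ccTtllNn=8 ccTtllnn=4
CCTTLlnn hits 4/256; gcd=4; 4÷4/256÷4 = 1/64

P(CCTTLlnn) = 1/64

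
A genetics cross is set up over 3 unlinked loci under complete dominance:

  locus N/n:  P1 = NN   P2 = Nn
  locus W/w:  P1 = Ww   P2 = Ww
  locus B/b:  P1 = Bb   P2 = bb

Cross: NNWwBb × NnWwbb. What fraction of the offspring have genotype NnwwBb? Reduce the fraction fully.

P(NnwwBb) = 1/16

NNWwBb gametes: NWB×2, NWb×2, NwB×2, Nwb×2
NnWwbb gametes: NWb×2, Nwb×2, nWb×2, nwb×2
NNWwBb×NnWwbb grid (8·8=64): NNWWBb=4 NNWWbb=4 NNWwBb=8 NNWwbb=8 NNwwBb=4 NNwwbb=4 NnWWBb=4 NnWWbb=4 NnWwBb=8 NnWwbb=8 NnwwBb=4 Nnwwbb=4
NnwwBb hits 4/64; gcd=4; 4÷4/64÷4 = 1/16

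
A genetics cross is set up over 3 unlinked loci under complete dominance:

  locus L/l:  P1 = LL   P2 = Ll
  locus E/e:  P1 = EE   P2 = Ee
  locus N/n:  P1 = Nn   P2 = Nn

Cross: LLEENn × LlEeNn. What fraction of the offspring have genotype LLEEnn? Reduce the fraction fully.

P(LLEEnn) = 1/16

LLEENn gametes: LEN×4, LEn×4
LlEeNn gametes: LEN×1, LEn×1, LeN×1, Len×1, lEN×1, lEn×1, leN×1, len×1
LLEENn×LlEeNn grid (8·8=64): LLEENN=4 LLEENn=8 LLEEnn=4 LLEeNN=4 LLEeNn=8 LLEenn=4 LlEENN=4 LlEENn=8 LlEEnn=4 LlEeNN=4 LlEeNn=8 LlEenn=4
LLEEnn hits 4/64; gcd=4; 4÷4/64÷4 = 1/16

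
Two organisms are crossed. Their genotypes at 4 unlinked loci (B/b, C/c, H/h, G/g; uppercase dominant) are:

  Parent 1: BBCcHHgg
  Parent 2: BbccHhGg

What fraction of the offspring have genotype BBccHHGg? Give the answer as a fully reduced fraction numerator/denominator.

P(BBccHHGg) = 1/16

BBCcHHgg gametes: BCHg×8, BcHg×8
BbccHhGg gametes: BcHG×2, BcHg×2, BchG×2, Bchg×2, bcHG×2, bcHg×2, bchG×2, bchg×2
BBCcHHgg×BbccHhGg grid (16·16=256): BBCcHHGg=16 BBCcHHgg=16 BBCcHhGg=16 BBCcHhgg=16 BBccHHGg=16 BBccHHgg=16 BBccHhGg=16 BBccHhgg=16 BbCcHHGg=16 BbCcHHgg=16 BbCcHhGg=16 BbCcHhgg=16 BbccHHGg=16 BbccHHgg=16 BbccHhGg=16 BbccHhgg=16
BBccHHGg hits 16/256; gcd=16; 16÷16/256÷16 = 1/16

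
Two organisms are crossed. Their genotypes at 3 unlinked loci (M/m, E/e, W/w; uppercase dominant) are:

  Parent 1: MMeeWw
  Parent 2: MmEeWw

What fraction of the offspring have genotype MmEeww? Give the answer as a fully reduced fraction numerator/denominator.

P(MmEeww) = 1/16

MMeeWw gametes: MeW×4, Mew×4
MmEeWw gametes: MEW×1, MEw×1, MeW×1, Mew×1, mEW×1, mEw×1, meW×1, mew×1
MMeeWw×MmEeWw grid (8·8=64): MMEeWW=4 MMEeWw=8 MMEeww=4 MMeeWW=4 MMeeWw=8 MMeeww=4 MmEeWW=4 MmEeWw=8 MmEeww=4 MmeeWW=4 MmeeWw=8 Mmeeww=4
MmEeww hits 4/64; gcd=4; 4÷4/64÷4 = 1/16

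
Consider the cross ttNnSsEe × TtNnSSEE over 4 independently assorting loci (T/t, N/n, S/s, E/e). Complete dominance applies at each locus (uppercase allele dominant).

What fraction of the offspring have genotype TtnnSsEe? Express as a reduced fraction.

ttNnSsEe gametes: tNSE×2, tNSe×2, tNsE×2, tNse×2, tnSE×2, tnSe×2, tnsE×2, tnse×2
TtNnSSEE gametes: TNSE×4, TnSE×4, tNSE×4, tnSE×4
ttNnSsEe×TtNnSSEE grid (16·16=256): TtNNSSEE=8 TtNNSSEe=8 TtNNSsEE=8 TtNNSsEe=8 TtNnSSEE=16 TtNnSSEe=16 TtNnSsEE=16 TtNnSsEe=16 TtnnSSEE=8 TtnnSSEe=8 TtnnSsEE=8 TtnnSsEe=8 ttNNSSEE=8 ttNNSSEe=8 ttNNSsEE=8 ttNNSsEe=8 ttNnSSEE=16 ttNnSSEe=16 ttNnSsEE=16 ttNnSsEe=16 ttnnSSEE=8 ttnnSSEe=8 ttnnSsEE=8 ttnnSsEe=8
TtnnSsEe hits 8/256; gcd=8; 8÷8/256÷8 = 1/32

P(TtnnSsEe) = 1/32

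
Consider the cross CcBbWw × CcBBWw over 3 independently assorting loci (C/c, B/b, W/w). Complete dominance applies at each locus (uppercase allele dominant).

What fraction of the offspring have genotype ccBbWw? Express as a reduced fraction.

P(ccBbWw) = 1/16

CcBbWw gametes: CBW×1, CBw×1, CbW×1, Cbw×1, cBW×1, cBw×1, cbW×1, cbw×1
CcBBWw gametes: CBW×2, CBw×2, cBW×2, cBw×2
CcBbWw×CcBBWw grid (8·8=64): CCBBWW=2 CCBBWw=4 CCBBww=2 CCBbWW=2 CCBbWw=4 CCBbww=2 CcBBWW=4 CcBBWw=8 CcBBww=4 CcBbWW=4 CcBbWw=8 CcBbww=4 ccBBWW=2 ccBBWw=4 ccBBww=2 ccBbWW=2 ccBbWw=4 ccBbww=2
ccBbWw hits 4/64; gcd=4; 4÷4/64÷4 = 1/16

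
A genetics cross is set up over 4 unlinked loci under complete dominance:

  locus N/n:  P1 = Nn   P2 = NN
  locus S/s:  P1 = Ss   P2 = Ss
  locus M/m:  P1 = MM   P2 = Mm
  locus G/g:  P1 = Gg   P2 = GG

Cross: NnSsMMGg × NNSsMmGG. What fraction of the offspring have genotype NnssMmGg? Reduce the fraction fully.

NnSsMMGg gametes: NSMG×2, NSMg×2, NsMG×2, NsMg×2, nSMG×2, nSMg×2, nsMG×2, nsMg×2
NNSsMmGG gametes: NSMG×4, NSmG×4, NsMG×4, NsmG×4
NnSsMMGg×NNSsMmGG grid (16·16=256): NNSSMMGG=8 NNSSMMGg=8 NNSSMmGG=8 NNSSMmGg=8 NNSsMMGG=16 NNSsMMGg=16 NNSsMmGG=16 NNSsMmGg=16 NNssMMGG=8 NNssMMGg=8 NNssMmGG=8 NNssMmGg=8 NnSSMMGG=8 NnSSMMGg=8 NnSSMmGG=8 NnSSMmGg=8 NnSsMMGG=16 NnSsMMGg=16 NnSsMmGG=16 NnSsMmGg=16 NnssMMGG=8 NnssMMGg=8 NnssMmGG=8 NnssMmGg=8
NnssMmGg hits 8/256; gcd=8; 8÷8/256÷8 = 1/32

P(NnssMmGg) = 1/32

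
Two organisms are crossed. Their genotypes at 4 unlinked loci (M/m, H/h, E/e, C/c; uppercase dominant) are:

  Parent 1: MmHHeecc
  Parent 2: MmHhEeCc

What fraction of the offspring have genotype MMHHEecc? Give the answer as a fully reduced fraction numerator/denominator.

MmHHeecc gametes: MHec×8, mHec×8
MmHhEeCc gametes: MHEC×1, MHEc×1, MHeC×1, MHec×1, MhEC×1, MhEc×1, MheC×1, Mhec×1, mHEC×1, mHEc×1, mHeC×1, mHec×1, mhEC×1, mhEc×1, mheC×1, mhec×1
MmHHeecc×MmHhEeCc grid (16·16=256): MMHHEeCc=8 MMHHEecc=8 MMHHeeCc=8 MMHHeecc=8 MMHhEeCc=8 MMHhEecc=8 MMHheeCc=8 MMHheecc=8 MmHHEeCc=16 MmHHEecc=16 MmHHeeCc=16 MmHHeecc=16 MmHhEeCc=16 MmHhEecc=16 MmHheeCc=16 MmHheecc=16 mmHHEeCc=8 mmHHEecc=8 mmHHeeCc=8 mmHHeecc=8 mmHhEeCc=8 mmHhEecc=8 mmHheeCc=8 mmHheecc=8
MMHHEecc hits 8/256; gcd=8; 8÷8/256÷8 = 1/32

P(MMHHEecc) = 1/32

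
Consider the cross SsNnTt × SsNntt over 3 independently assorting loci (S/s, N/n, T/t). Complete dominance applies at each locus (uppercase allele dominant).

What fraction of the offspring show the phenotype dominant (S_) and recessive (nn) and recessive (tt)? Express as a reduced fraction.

P(S_ nn tt) = 3/32

SsNnTt gametes: SNT×1, SNt×1, SnT×1, Snt×1, sNT×1, sNt×1, snT×1, snt×1
SsNntt gametes: SNt×2, Snt×2, sNt×2, snt×2
SsNnTt×SsNntt grid (8·8=64): SSNNTt=2 SSNNtt=2 SSNnTt=4 SSNntt=4 SSnnTt=2 SSnntt=2 SsNNTt=4 SsNNtt=4 SsNnTt=8 SsNntt=8 SsnnTt=4 Ssnntt=4 ssNNTt=2 ssNNtt=2 ssNnTt=4 ssNntt=4 ssnnTt=2 ssnntt=2
S_ nn tt hits 6/64; gcd=2; 6÷2/64÷2 = 3/32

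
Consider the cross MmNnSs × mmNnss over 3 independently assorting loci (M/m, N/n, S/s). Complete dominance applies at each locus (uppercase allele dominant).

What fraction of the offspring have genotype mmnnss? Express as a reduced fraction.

MmNnSs gametes: MNS×1, MNs×1, MnS×1, Mns×1, mNS×1, mNs×1, mnS×1, mns×1
mmNnss gametes: mNs×4, mns×4
MmNnSs×mmNnss grid (8·8=64): MmNNSs=4 MmNNss=4 MmNnSs=8 MmNnss=8 MmnnSs=4 Mmnnss=4 mmNNSs=4 mmNNss=4 mmNnSs=8 mmNnss=8 mmnnSs=4 mmnnss=4
mmnnss hits 4/64; gcd=4; 4÷4/64÷4 = 1/16

P(mmnnss) = 1/16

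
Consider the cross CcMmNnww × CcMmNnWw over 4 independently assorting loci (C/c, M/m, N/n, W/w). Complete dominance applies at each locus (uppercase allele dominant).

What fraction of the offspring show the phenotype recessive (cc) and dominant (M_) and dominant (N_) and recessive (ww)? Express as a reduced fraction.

P(cc M_ N_ ww) = 9/128

CcMmNnww gametes: CMNw×2, CMnw×2, CmNw×2, Cmnw×2, cMNw×2, cMnw×2, cmNw×2, cmnw×2
CcMmNnWw gametes: CMNW×1, CMNw×1, CMnW×1, CMnw×1, CmNW×1, CmNw×1, CmnW×1, Cmnw×1, cMNW×1, cMNw×1, cMnW×1, cMnw×1, cmNW×1, cmNw×1, cmnW×1, cmnw×1
CcMmNnww×CcMmNnWw grid (16·16=256): CCMMNNWw=2 CCMMNNww=2 CCMMNnWw=4 CCMMNnww=4 CCMMnnWw=2 CCMMnnww=2 CCMmNNWw=4 CCMmNNww=4 CCMmNnWw=8 CCMmNnww=8 CCMmnnWw=4 CCMmnnww=4 CCmmNNWw=2 CCmmNNww=2 CCmmNnWw=4 CCmmNnww=4 CCmmnnWw=2 CCmmnnww=2 CcMMNNWw=4 CcMMNNww=4 CcMMNnWw=8 CcMMNnww=8 CcMMnnWw=4 CcMMnnww=4 CcMmNNWw=8 CcMmNNww=8 CcMmNnWw=16 CcMmNnww=16 CcMmnnWw=8 CcMmnnww=8 CcmmNNWw=4 CcmmNNww=4 CcmmNnWw=8 CcmmNnww=8 CcmmnnWw=4 Ccmmnnww=4 ccMMNNWw=2 ccMMNNww=2 ccMMNnWw=4 ccMMNnww=4 ccMMnnWw=2 ccMMnnww=2 ccMmNNWw=4 ccMmNNww=4 ccMmNnWw=8 ccMmNnww=8 ccMmnnWw=4 ccMmnnww=4 ccmmNNWw=2 ccmmNNww=2 ccmmNnWw=4 ccmmNnww=4 ccmmnnWw=2 ccmmnnww=2
cc M_ N_ ww hits 18/256; gcd=2; 18÷2/256÷2 = 9/128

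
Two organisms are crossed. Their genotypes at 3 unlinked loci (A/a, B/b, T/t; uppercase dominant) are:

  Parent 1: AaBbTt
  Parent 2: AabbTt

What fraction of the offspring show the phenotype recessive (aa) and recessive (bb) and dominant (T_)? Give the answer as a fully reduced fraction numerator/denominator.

P(aa bb T_) = 3/32

AaBbTt gametes: ABT×1, ABt×1, AbT×1, Abt×1, aBT×1, aBt×1, abT×1, abt×1
AabbTt gametes: AbT×2, Abt×2, abT×2, abt×2
AaBbTt×AabbTt grid (8·8=64): AABbTT=2 AABbTt=4 AABbtt=2 AAbbTT=2 AAbbTt=4 AAbbtt=2 AaBbTT=4 AaBbTt=8 AaBbtt=4 AabbTT=4 AabbTt=8 Aabbtt=4 aaBbTT=2 aaBbTt=4 aaBbtt=2 aabbTT=2 aabbTt=4 aabbtt=2
aa bb T_ hits 6/64; gcd=2; 6÷2/64÷2 = 3/32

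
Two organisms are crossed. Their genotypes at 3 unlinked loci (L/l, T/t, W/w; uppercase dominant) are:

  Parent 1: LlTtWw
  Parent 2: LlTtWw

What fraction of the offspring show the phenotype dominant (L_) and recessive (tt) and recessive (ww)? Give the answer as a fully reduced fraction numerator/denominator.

P(L_ tt ww) = 3/64

LlTtWw gametes: LTW×1, LTw×1, LtW×1, Ltw×1, lTW×1, lTw×1, ltW×1, ltw×1
LlTtWw gametes: LTW×1, LTw×1, LtW×1, Ltw×1, lTW×1, lTw×1, ltW×1, ltw×1
LlTtWw×LlTtWw grid (8·8=64): LLTTWW=1 LLTTWw=2 LLTTww=1 LLTtWW=2 LLTtWw=4 LLTtww=2 LLttWW=1 LLttWw=2 LLttww=1 LlTTWW=2 LlTTWw=4 LlTTww=2 LlTtWW=4 LlTtWw=8 LlTtww=4 LlttWW=2 LlttWw=4 Llttww=2 llTTWW=1 llTTWw=2 llTTww=1 llTtWW=2 llTtWw=4 llTtww=2 llttWW=1 llttWw=2 llttww=1
L_ tt ww hits 3/64; gcd=1; 3÷1/64÷1 = 3/64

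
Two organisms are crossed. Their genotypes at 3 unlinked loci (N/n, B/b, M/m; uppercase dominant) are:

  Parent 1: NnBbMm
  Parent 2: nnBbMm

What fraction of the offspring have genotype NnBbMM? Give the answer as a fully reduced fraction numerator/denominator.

NnBbMm gametes: NBM×1, NBm×1, NbM×1, Nbm×1, nBM×1, nBm×1, nbM×1, nbm×1
nnBbMm gametes: nBM×2, nBm×2, nbM×2, nbm×2
NnBbMm×nnBbMm grid (8·8=64): NnBBMM=2 NnBBMm=4 NnBBmm=2 NnBbMM=4 NnBbMm=8 NnBbmm=4 NnbbMM=2 NnbbMm=4 Nnbbmm=2 nnBBMM=2 nnBBMm=4 nnBBmm=2 nnBbMM=4 nnBbMm=8 nnBbmm=4 nnbbMM=2 nnbbMm=4 nnbbmm=2
NnBbMM hits 4/64; gcd=4; 4÷4/64÷4 = 1/16

P(NnBbMM) = 1/16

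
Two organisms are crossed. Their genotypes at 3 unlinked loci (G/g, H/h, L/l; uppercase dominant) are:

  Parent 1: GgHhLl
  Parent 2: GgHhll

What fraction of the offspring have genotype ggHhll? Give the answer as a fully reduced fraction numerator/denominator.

P(ggHhll) = 1/16

GgHhLl gametes: GHL×1, GHl×1, GhL×1, Ghl×1, gHL×1, gHl×1, ghL×1, ghl×1
GgHhll gametes: GHl×2, Ghl×2, gHl×2, ghl×2
GgHhLl×GgHhll grid (8·8=64): GGHHLl=2 GGHHll=2 GGHhLl=4 GGHhll=4 GGhhLl=2 GGhhll=2 GgHHLl=4 GgHHll=4 GgHhLl=8 GgHhll=8 GghhLl=4 Gghhll=4 ggHHLl=2 ggHHll=2 ggHhLl=4 ggHhll=4 gghhLl=2 gghhll=2
ggHhll hits 4/64; gcd=4; 4÷4/64÷4 = 1/16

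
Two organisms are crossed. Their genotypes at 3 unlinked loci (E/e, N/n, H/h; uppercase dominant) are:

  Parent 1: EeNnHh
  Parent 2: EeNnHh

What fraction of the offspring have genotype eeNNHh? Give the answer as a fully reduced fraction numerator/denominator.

P(eeNNHh) = 1/32

EeNnHh gametes: ENH×1, ENh×1, EnH×1, Enh×1, eNH×1, eNh×1, enH×1, enh×1
EeNnHh gametes: ENH×1, ENh×1, EnH×1, Enh×1, eNH×1, eNh×1, enH×1, enh×1
EeNnHh×EeNnHh grid (8·8=64): EENNHH=1 EENNHh=2 EENNhh=1 EENnHH=2 EENnHh=4 EENnhh=2 EEnnHH=1 EEnnHh=2 EEnnhh=1 EeNNHH=2 EeNNHh=4 EeNNhh=2 EeNnHH=4 EeNnHh=8 EeNnhh=4 EennHH=2 EennHh=4 Eennhh=2 eeNNHH=1 eeNNHh=2 eeNNhh=1 eeNnHH=2 eeNnHh=4 eeNnhh=2 eennHH=1 eennHh=2 eennhh=1
eeNNHh hits 2/64; gcd=2; 2÷2/64÷2 = 1/32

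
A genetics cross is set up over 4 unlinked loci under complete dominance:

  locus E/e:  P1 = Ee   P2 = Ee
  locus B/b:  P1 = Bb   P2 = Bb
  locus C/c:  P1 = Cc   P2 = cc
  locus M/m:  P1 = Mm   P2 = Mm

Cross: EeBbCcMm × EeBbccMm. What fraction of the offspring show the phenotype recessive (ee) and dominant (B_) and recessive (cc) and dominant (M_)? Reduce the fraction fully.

EeBbCcMm gametes: EBCM×1, EBCm×1, EBcM×1, EBcm×1, EbCM×1, EbCm×1, EbcM×1, Ebcm×1, eBCM×1, eBCm×1, eBcM×1, eBcm×1, ebCM×1, ebCm×1, ebcM×1, ebcm×1
EeBbccMm gametes: EBcM×2, EBcm×2, EbcM×2, Ebcm×2, eBcM×2, eBcm×2, ebcM×2, ebcm×2
EeBbCcMm×EeBbccMm grid (16·16=256): EEBBCcMM=2 EEBBCcMm=4 EEBBCcmm=2 EEBBccMM=2 EEBBccMm=4 EEBBccmm=2 EEBbCcMM=4 EEBbCcMm=8 EEBbCcmm=4 EEBbccMM=4 EEBbccMm=8 EEBbccmm=4 EEbbCcMM=2 EEbbCcMm=4 EEbbCcmm=2 EEbbccMM=2 EEbbccMm=4 EEbbccmm=2 EeBBCcMM=4 EeBBCcMm=8 EeBBCcmm=4 EeBBccMM=4 EeBBccMm=8 EeBBccmm=4 EeBbCcMM=8 EeBbCcMm=16 EeBbCcmm=8 EeBbccMM=8 EeBbccMm=16 EeBbccmm=8 EebbCcMM=4 EebbCcMm=8 EebbCcmm=4 EebbccMM=4 EebbccMm=8 Eebbccmm=4 eeBBCcMM=2 eeBBCcMm=4 eeBBCcmm=2 eeBBccMM=2 eeBBccMm=4 eeBBccmm=2 eeBbCcMM=4 eeBbCcMm=8 eeBbCcmm=4 eeBbccMM=4 eeBbccMm=8 eeBbccmm=4 eebbCcMM=2 eebbCcMm=4 eebbCcmm=2 eebbccMM=2 eebbccMm=4 eebbccmm=2
ee B_ cc M_ hits 18/256; gcd=2; 18÷2/256÷2 = 9/128

P(ee B_ cc M_) = 9/128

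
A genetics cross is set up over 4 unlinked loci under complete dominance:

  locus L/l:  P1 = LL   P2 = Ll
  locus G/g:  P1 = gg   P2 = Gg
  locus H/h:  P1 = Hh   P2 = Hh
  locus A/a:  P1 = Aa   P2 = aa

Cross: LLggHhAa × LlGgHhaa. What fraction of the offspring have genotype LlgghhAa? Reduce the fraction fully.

P(LlgghhAa) = 1/32

LLggHhAa gametes: LgHA×4, LgHa×4, LghA×4, Lgha×4
LlGgHhaa gametes: LGHa×2, LGha×2, LgHa×2, Lgha×2, lGHa×2, lGha×2, lgHa×2, lgha×2
LLggHhAa×LlGgHhaa grid (16·16=256): LLGgHHAa=8 LLGgHHaa=8 LLGgHhAa=16 LLGgHhaa=16 LLGghhAa=8 LLGghhaa=8 LLggHHAa=8 LLggHHaa=8 LLggHhAa=16 LLggHhaa=16 LLgghhAa=8 LLgghhaa=8 LlGgHHAa=8 LlGgHHaa=8 LlGgHhAa=16 LlGgHhaa=16 LlGghhAa=8 LlGghhaa=8 LlggHHAa=8 LlggHHaa=8 LlggHhAa=16 LlggHhaa=16 LlgghhAa=8 Llgghhaa=8
LlgghhAa hits 8/256; gcd=8; 8÷8/256÷8 = 1/32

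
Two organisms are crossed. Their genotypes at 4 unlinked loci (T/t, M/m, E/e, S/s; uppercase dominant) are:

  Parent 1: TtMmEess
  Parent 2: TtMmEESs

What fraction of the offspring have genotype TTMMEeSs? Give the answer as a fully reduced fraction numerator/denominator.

TtMmEess gametes: TMEs×2, TMes×2, TmEs×2, Tmes×2, tMEs×2, tMes×2, tmEs×2, tmes×2
TtMmEESs gametes: TMES×2, TMEs×2, TmES×2, TmEs×2, tMES×2, tMEs×2, tmES×2, tmEs×2
TtMmEess×TtMmEESs grid (16·16=256): TTMMEESs=4 TTMMEEss=4 TTMMEeSs=4 TTMMEess=4 TTMmEESs=8 TTMmEEss=8 TTMmEeSs=8 TTMmEess=8 TTmmEESs=4 TTmmEEss=4 TTmmEeSs=4 TTmmEess=4 TtMMEESs=8 TtMMEEss=8 TtMMEeSs=8 TtMMEess=8 TtMmEESs=16 TtMmEEss=16 TtMmEeSs=16 TtMmEess=16 TtmmEESs=8 TtmmEEss=8 TtmmEeSs=8 TtmmEess=8 ttMMEESs=4 ttMMEEss=4 ttMMEeSs=4 ttMMEess=4 ttMmEESs=8 ttMmEEss=8 ttMmEeSs=8 ttMmEess=8 ttmmEESs=4 ttmmEEss=4 ttmmEeSs=4 ttmmEess=4
TTMMEeSs hits 4/256; gcd=4; 4÷4/256÷4 = 1/64

P(TTMMEeSs) = 1/64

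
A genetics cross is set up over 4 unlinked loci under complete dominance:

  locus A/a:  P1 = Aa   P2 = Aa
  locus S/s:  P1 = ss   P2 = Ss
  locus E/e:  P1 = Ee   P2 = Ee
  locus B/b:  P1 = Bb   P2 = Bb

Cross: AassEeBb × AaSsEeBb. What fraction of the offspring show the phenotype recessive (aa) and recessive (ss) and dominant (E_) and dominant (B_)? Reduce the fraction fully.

AassEeBb gametes: AsEB×2, AsEb×2, AseB×2, Aseb×2, asEB×2, asEb×2, aseB×2, aseb×2
AaSsEeBb gametes: ASEB×1, ASEb×1, ASeB×1, ASeb×1, AsEB×1, AsEb×1, AseB×1, Aseb×1, aSEB×1, aSEb×1, aSeB×1, aSeb×1, asEB×1, asEb×1, aseB×1, aseb×1
AassEeBb×AaSsEeBb grid (16·16=256): AASsEEBB=2 AASsEEBb=4 AASsEEbb=2 AASsEeBB=4 AASsEeBb=8 AASsEebb=4 AASseeBB=2 AASseeBb=4 AASseebb=2 AAssEEBB=2 AAssEEBb=4 AAssEEbb=2 AAssEeBB=4 AAssEeBb=8 AAssEebb=4 AAsseeBB=2 AAsseeBb=4 AAsseebb=2 AaSsEEBB=4 AaSsEEBb=8 AaSsEEbb=4 AaSsEeBB=8 AaSsEeBb=16 AaSsEebb=8 AaSseeBB=4 AaSseeBb=8 AaSseebb=4 AassEEBB=4 AassEEBb=8 AassEEbb=4 AassEeBB=8 AassEeBb=16 AassEebb=8 AasseeBB=4 AasseeBb=8 Aasseebb=4 aaSsEEBB=2 aaSsEEBb=4 aaSsEEbb=2 aaSsEeBB=4 aaSsEeBb=8 aaSsEebb=4 aaSseeBB=2 aaSseeBb=4 aaSseebb=2 aassEEBB=2 aassEEBb=4 aassEEbb=2 aassEeBB=4 aassEeBb=8 aassEebb=4 aasseeBB=2 aasseeBb=4 aasseebb=2
aa ss E_ B_ hits 18/256; gcd=2; 18÷2/256÷2 = 9/128

P(aa ss E_ B_) = 9/128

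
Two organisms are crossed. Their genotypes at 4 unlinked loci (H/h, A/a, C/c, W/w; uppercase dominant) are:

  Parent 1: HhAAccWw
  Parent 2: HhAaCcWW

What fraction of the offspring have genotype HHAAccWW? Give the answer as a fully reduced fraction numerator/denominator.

P(HHAAccWW) = 1/32

HhAAccWw gametes: HAcW×4, HAcw×4, hAcW×4, hAcw×4
HhAaCcWW gametes: HACW×2, HAcW×2, HaCW×2, HacW×2, hACW×2, hAcW×2, haCW×2, hacW×2
HhAAccWw×HhAaCcWW grid (16·16=256): HHAACcWW=8 HHAACcWw=8 HHAAccWW=8 HHAAccWw=8 HHAaCcWW=8 HHAaCcWw=8 HHAaccWW=8 HHAaccWw=8 HhAACcWW=16 HhAACcWw=16 HhAAccWW=16 HhAAccWw=16 HhAaCcWW=16 HhAaCcWw=16 HhAaccWW=16 HhAaccWw=16 hhAACcWW=8 hhAACcWw=8 hhAAccWW=8 hhAAccWw=8 hhAaCcWW=8 hhAaCcWw=8 hhAaccWW=8 hhAaccWw=8
HHAAccWW hits 8/256; gcd=8; 8÷8/256÷8 = 1/32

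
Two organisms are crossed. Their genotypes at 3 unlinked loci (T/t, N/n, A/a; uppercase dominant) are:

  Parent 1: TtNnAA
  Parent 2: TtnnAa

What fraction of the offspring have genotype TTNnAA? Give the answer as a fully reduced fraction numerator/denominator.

TtNnAA gametes: TNA×2, TnA×2, tNA×2, tnA×2
TtnnAa gametes: TnA×2, Tna×2, tnA×2, tna×2
TtNnAA×TtnnAa grid (8·8=64): TTNnAA=4 TTNnAa=4 TTnnAA=4 TTnnAa=4 TtNnAA=8 TtNnAa=8 TtnnAA=8 TtnnAa=8 ttNnAA=4 ttNnAa=4 ttnnAA=4 ttnnAa=4
TTNnAA hits 4/64; gcd=4; 4÷4/64÷4 = 1/16

P(TTNnAA) = 1/16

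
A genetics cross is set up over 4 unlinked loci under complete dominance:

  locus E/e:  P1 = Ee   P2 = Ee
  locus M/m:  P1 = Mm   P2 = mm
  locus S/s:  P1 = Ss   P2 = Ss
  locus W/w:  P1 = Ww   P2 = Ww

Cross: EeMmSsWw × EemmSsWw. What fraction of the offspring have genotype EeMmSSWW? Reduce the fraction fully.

EeMmSsWw gametes: EMSW×1, EMSw×1, EMsW×1, EMsw×1, EmSW×1, EmSw×1, EmsW×1, Emsw×1, eMSW×1, eMSw×1, eMsW×1, eMsw×1, emSW×1, emSw×1, emsW×1, emsw×1
EemmSsWw gametes: EmSW×2, EmSw×2, EmsW×2, Emsw×2, emSW×2, emSw×2, emsW×2, emsw×2
EeMmSsWw×EemmSsWw grid (16·16=256): EEMmSSWW=2 EEMmSSWw=4 EEMmSSww=2 EEMmSsWW=4 EEMmSsWw=8 EEMmSsww=4 EEMmssWW=2 EEMmssWw=4 EEMmssww=2 EEmmSSWW=2 EEmmSSWw=4 EEmmSSww=2 EEmmSsWW=4 EEmmSsWw=8 EEmmSsww=4 EEmmssWW=2 EEmmssWw=4 EEmmssww=2 EeMmSSWW=4 EeMmSSWw=8 EeMmSSww=4 EeMmSsWW=8 EeMmSsWw=16 EeMmSsww=8 EeMmssWW=4 EeMmssWw=8 EeMmssww=4 EemmSSWW=4 EemmSSWw=8 EemmSSww=4 EemmSsWW=8 EemmSsWw=16 EemmSsww=8 EemmssWW=4 EemmssWw=8 Eemmssww=4 eeMmSSWW=2 eeMmSSWw=4 eeMmSSww=2 eeMmSsWW=4 eeMmSsWw=8 eeMmSsww=4 eeMmssWW=2 eeMmssWw=4 eeMmssww=2 eemmSSWW=2 eemmSSWw=4 eemmSSww=2 eemmSsWW=4 eemmSsWw=8 eemmSsww=4 eemmssWW=2 eemmssWw=4 eemmssww=2
EeMmSSWW hits 4/256; gcd=4; 4÷4/256÷4 = 1/64

P(EeMmSSWW) = 1/64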